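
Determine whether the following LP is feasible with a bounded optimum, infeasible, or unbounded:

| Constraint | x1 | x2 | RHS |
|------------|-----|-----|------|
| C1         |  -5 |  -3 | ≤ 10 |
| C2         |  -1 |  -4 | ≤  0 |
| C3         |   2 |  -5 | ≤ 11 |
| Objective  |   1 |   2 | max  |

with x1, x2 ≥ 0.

Unbounded (objective can increase without bound)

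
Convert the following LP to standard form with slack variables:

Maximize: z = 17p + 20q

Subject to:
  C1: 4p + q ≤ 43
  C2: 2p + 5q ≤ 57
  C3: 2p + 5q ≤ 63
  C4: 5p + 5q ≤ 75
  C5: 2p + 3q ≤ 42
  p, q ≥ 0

max z = 17p + 20q

s.t.
  4p + q + s1 = 43
  2p + 5q + s2 = 57
  2p + 5q + s3 = 63
  5p + 5q + s4 = 75
  2p + 3q + s5 = 42
  p, q, s1, s2, s3, s4, s5 ≥ 0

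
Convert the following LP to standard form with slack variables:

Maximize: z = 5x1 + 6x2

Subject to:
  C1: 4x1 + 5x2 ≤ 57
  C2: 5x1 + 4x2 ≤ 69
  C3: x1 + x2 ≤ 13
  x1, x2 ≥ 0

max z = 5x1 + 6x2

s.t.
  4x1 + 5x2 + s1 = 57
  5x1 + 4x2 + s2 = 69
  x1 + x2 + s3 = 13
  x1, x2, s1, s2, s3 ≥ 0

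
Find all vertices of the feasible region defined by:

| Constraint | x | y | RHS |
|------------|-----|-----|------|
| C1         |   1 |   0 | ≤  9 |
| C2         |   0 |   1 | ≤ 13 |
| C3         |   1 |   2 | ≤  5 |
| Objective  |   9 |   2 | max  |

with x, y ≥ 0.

(0, 0), (5, 0), (0, 2.5)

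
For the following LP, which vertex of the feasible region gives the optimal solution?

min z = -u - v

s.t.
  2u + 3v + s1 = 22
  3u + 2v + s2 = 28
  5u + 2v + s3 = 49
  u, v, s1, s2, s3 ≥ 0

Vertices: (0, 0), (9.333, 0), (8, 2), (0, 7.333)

Evaluate the objective at each vertex of the feasible region:
  z(0, 0) = 0
  z(9.333, 0) = -9.333
  z(8, 2) = -10  ←
  z(0, 7.333) = -7.333
The minimum is at u = 8, v = 2.

(8, 2)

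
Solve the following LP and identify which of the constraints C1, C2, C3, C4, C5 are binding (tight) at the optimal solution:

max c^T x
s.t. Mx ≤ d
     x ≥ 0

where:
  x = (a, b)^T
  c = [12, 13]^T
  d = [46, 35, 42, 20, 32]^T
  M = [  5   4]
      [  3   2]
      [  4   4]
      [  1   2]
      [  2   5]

At a = 6, b = 4, compute slack b - a·x for each constraint:
  C1: 46 − 46 = 0  (binding)
  C2: 35 − 26 = 9  (slack)
  C3: 42 − 40 = 2  (slack)
  C4: 20 − 14 = 6  (slack)
  C5: 32 − 32 = 0  (binding)

Optimal: a = 6, b = 4
Binding: C1, C5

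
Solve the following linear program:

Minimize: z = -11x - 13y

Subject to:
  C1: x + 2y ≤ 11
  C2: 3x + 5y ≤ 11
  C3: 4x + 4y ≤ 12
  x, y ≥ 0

Evaluate the objective at each vertex of the feasible region:
  z(0, 0) = 0
  z(3, 0) = -33
  z(2, 1) = -35  ←
  z(0, 2.2) = -28.6
The minimum is at x = 2, y = 1.

x = 2, y = 1, z = -35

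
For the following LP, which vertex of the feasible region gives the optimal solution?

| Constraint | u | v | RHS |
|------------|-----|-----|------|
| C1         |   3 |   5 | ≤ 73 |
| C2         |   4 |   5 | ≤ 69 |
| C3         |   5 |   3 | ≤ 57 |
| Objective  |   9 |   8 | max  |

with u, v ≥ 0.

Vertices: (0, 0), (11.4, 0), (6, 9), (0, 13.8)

Evaluate the objective at each vertex of the feasible region:
  z(0, 0) = 0
  z(11.4, 0) = 102.6
  z(6, 9) = 126  ←
  z(0, 13.8) = 110.4
The maximum is at u = 6, v = 9.

(6, 9)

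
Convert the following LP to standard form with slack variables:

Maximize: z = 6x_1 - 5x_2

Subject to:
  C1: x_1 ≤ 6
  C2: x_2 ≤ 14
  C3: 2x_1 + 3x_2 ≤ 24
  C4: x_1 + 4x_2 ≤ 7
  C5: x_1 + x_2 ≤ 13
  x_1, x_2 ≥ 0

max z = 6x_1 - 5x_2

s.t.
  x_1 + s1 = 6
  x_2 + s2 = 14
  2x_1 + 3x_2 + s3 = 24
  x_1 + 4x_2 + s4 = 7
  x_1 + x_2 + s5 = 13
  x_1, x_2, s1, s2, s3, s4, s5 ≥ 0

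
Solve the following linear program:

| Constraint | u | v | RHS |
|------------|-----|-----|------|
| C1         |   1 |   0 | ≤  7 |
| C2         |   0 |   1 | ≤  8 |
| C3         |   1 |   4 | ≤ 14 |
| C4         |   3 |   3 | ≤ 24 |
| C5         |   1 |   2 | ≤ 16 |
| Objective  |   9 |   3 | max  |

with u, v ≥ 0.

Evaluate the objective at each vertex of the feasible region:
  z(0, 0) = 0
  z(7, 0) = 63
  z(7, 1) = 66  ←
  z(6, 2) = 60
  z(0, 3.5) = 10.5
The maximum is at u = 7, v = 1.

u = 7, v = 1, z = 66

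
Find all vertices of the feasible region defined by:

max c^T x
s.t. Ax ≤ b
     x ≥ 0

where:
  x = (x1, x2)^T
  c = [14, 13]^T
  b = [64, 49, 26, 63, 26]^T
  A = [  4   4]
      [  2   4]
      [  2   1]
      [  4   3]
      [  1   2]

(0, 0), (13, 0), (10, 6), (7.5, 8.5), (0, 12.25)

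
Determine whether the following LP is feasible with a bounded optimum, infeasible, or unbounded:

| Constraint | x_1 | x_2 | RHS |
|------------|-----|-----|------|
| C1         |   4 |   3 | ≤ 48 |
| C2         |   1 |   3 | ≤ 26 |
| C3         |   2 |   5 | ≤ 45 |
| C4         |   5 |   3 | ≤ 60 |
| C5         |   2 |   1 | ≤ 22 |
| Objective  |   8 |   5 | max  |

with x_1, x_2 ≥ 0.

Feasible with a bounded optimal solution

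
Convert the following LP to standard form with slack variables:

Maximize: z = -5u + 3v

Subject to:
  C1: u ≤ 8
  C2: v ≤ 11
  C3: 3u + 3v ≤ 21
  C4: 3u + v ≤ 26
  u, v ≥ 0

max z = -5u + 3v

s.t.
  u + s1 = 8
  v + s2 = 11
  3u + 3v + s3 = 21
  3u + v + s4 = 26
  u, v, s1, s2, s3, s4 ≥ 0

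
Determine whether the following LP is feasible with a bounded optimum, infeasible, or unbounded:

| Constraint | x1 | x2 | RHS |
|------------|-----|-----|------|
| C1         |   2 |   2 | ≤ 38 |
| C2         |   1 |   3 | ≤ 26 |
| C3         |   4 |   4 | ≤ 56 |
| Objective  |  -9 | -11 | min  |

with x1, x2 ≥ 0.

Feasible with a bounded optimal solution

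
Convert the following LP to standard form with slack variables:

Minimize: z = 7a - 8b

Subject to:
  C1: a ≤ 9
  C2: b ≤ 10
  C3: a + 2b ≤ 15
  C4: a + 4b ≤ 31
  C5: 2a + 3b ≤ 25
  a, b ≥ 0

min z = 7a - 8b

s.t.
  a + s1 = 9
  b + s2 = 10
  a + 2b + s3 = 15
  a + 4b + s4 = 31
  2a + 3b + s5 = 25
  a, b, s1, s2, s3, s4, s5 ≥ 0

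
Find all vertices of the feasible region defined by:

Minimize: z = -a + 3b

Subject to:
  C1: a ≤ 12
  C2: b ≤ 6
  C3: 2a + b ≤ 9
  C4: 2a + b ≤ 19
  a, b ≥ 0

(0, 0), (4.5, 0), (1.5, 6), (0, 6)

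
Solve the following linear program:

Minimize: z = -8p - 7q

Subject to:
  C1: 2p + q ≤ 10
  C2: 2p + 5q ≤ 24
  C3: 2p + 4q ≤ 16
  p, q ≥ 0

Evaluate the objective at each vertex of the feasible region:
  z(0, 0) = 0
  z(5, 0) = -40
  z(4, 2) = -46  ←
  z(0, 4) = -28
The minimum is at p = 4, q = 2.

p = 4, q = 2, z = -46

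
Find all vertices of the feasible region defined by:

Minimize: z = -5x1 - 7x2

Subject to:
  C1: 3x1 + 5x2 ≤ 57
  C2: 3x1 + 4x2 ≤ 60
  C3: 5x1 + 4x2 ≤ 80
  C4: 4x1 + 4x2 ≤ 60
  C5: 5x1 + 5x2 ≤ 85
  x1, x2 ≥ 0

(0, 0), (15, 0), (9, 6), (0, 11.4)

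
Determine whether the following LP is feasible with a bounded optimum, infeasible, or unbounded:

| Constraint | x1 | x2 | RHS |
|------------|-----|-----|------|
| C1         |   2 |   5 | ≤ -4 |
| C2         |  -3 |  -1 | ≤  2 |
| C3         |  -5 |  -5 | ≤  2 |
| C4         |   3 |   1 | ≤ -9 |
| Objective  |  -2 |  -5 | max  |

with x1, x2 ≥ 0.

Infeasible (no feasible solution exists)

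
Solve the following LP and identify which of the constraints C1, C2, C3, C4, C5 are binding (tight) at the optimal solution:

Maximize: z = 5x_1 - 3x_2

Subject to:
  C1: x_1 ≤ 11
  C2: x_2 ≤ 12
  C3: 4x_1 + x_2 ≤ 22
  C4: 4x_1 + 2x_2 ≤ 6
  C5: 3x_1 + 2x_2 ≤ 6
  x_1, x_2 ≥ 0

At x_1 = 1.5, x_2 = 0, compute slack b - a·x for each constraint:
  C1: 11 − 1.5 = 9.5  (slack)
  C2: 12 − 0 = 12  (slack)
  C3: 22 − 6 = 16  (slack)
  C4: 6 − 6 = 0  (binding)
  C5: 6 − 4.5 = 1.5  (slack)

Optimal: x_1 = 1.5, x_2 = 0
Binding: C4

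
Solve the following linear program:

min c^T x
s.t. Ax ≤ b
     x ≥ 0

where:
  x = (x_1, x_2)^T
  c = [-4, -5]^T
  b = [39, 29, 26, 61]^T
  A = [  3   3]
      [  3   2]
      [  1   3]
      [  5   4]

Evaluate the objective at each vertex of the feasible region:
  z(0, 0) = 0
  z(9.667, 0) = -38.67
  z(5, 7) = -55  ←
  z(0, 8.667) = -43.33
The minimum is at x_1 = 5, x_2 = 7.

x_1 = 5, x_2 = 7, z = -55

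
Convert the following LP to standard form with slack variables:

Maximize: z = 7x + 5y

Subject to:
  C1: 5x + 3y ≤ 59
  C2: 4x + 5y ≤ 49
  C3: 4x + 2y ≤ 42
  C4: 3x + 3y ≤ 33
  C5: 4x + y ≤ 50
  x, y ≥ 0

max z = 7x + 5y

s.t.
  5x + 3y + s1 = 59
  4x + 5y + s2 = 49
  4x + 2y + s3 = 42
  3x + 3y + s4 = 33
  4x + y + s5 = 50
  x, y, s1, s2, s3, s4, s5 ≥ 0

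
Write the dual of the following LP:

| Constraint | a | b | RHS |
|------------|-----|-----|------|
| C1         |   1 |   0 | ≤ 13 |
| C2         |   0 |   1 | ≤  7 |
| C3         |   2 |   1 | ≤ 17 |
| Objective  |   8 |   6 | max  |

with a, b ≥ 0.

Primal max cᵀx s.t. Ax ≤ b, x ≥ 0  →  Dual min bᵀy s.t. Aᵀy ≥ c, y ≥ 0.

Minimize: z = 13y1 + 7y2 + 17y3

Subject to:
  y1 + 2y3 ≥ 8
  y2 + y3 ≥ 6
  y1, y2, y3 ≥ 0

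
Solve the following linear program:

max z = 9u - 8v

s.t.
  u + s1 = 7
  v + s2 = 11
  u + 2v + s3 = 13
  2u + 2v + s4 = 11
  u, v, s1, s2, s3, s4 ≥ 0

Evaluate the objective at each vertex of the feasible region:
  z(0, 0) = 0
  z(5.5, 0) = 49.5  ←
  z(0, 5.5) = -44
The maximum is at u = 5.5, v = 0.

u = 5.5, v = 0, z = 49.5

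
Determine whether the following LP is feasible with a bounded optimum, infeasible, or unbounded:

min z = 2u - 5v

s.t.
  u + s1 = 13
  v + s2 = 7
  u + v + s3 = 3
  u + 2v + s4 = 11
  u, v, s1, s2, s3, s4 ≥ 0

Feasible with a bounded optimal solution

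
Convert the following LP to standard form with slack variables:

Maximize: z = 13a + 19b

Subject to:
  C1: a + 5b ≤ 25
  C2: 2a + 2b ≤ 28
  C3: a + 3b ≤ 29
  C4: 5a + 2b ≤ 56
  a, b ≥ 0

max z = 13a + 19b

s.t.
  a + 5b + s1 = 25
  2a + 2b + s2 = 28
  a + 3b + s3 = 29
  5a + 2b + s4 = 56
  a, b, s1, s2, s3, s4 ≥ 0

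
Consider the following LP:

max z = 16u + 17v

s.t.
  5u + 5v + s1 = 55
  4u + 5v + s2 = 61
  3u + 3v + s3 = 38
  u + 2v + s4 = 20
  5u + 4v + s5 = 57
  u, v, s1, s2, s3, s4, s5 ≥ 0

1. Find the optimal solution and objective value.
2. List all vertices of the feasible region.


1. u = 2, v = 9, z = 185
2. (0, 0), (11, 0), (2, 9), (0, 10)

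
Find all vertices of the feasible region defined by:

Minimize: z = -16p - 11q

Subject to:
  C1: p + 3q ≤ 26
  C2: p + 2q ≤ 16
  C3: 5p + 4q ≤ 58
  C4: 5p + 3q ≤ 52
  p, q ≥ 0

(0, 0), (10.4, 0), (8, 4), (0, 8)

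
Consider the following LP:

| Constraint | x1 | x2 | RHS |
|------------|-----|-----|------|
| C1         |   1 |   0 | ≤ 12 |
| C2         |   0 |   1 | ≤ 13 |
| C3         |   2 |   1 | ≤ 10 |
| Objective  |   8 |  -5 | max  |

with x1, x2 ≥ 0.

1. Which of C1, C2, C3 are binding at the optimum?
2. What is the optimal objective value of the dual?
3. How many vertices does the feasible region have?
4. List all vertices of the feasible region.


1. C3
2. 40
3. 3
4. (0, 0), (5, 0), (0, 10)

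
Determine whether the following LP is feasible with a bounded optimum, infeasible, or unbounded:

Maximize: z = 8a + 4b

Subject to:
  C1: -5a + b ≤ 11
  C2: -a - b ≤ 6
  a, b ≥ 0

Unbounded (objective can increase without bound)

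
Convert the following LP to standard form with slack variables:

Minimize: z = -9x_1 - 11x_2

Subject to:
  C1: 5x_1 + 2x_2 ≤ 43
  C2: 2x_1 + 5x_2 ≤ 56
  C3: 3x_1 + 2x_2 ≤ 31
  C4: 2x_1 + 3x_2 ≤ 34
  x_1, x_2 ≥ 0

min z = -9x_1 - 11x_2

s.t.
  5x_1 + 2x_2 + s1 = 43
  2x_1 + 5x_2 + s2 = 56
  3x_1 + 2x_2 + s3 = 31
  2x_1 + 3x_2 + s4 = 34
  x_1, x_2, s1, s2, s3, s4 ≥ 0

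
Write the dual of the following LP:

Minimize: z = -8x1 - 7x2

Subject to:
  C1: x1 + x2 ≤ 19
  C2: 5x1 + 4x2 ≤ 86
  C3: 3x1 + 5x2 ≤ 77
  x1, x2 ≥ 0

Primal min cᵀx s.t. Ax ≤ b, x ≥ 0  →  Dual max −bᵀy s.t. Aᵀy ≥ −c, y ≥ 0.

Maximize: z = -19y1 - 86y2 - 77y3

Subject to:
  y1 + 5y2 + 3y3 ≥ 8
  y1 + 4y2 + 5y3 ≥ 7
  y1, y2, y3 ≥ 0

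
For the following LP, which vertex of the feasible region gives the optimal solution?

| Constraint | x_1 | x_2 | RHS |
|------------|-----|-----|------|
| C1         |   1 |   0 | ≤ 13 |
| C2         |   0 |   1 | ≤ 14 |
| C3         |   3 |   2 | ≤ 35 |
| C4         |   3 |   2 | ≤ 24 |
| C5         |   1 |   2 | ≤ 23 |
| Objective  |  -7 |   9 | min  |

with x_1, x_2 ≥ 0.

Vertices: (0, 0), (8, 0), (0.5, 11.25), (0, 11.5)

Evaluate the objective at each vertex of the feasible region:
  z(0, 0) = 0
  z(8, 0) = -56  ←
  z(0.5, 11.25) = 97.75
  z(0, 11.5) = 103.5
The minimum is at x_1 = 8, x_2 = 0.

(8, 0)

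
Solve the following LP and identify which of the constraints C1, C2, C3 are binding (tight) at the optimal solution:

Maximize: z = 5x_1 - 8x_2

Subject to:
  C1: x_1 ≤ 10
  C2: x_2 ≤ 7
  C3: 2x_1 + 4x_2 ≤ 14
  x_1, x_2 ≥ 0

At x_1 = 7, x_2 = 0, compute slack b - a·x for each constraint:
  C1: 10 − 7 = 3  (slack)
  C2: 7 − 0 = 7  (slack)
  C3: 14 − 14 = 0  (binding)

Optimal: x_1 = 7, x_2 = 0
Binding: C3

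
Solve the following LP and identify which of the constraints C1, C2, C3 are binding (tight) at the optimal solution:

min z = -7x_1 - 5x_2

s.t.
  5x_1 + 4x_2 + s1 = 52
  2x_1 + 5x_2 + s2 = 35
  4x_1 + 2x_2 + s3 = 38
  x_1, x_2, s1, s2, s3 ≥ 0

At x_1 = 8, x_2 = 3, compute slack b - a·x for each constraint:
  C1: 52 − 52 = 0  (binding)
  C2: 35 − 31 = 4  (slack)
  C3: 38 − 38 = 0  (binding)

Optimal: x_1 = 8, x_2 = 3
Binding: C1, C3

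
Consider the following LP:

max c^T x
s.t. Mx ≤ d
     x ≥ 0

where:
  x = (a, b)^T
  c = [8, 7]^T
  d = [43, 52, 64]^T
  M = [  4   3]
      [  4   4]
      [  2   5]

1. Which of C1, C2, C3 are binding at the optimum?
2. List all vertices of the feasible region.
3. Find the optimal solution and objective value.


1. C1, C2
2. (0, 0), (10.75, 0), (4, 9), (0.3333, 12.67), (0, 12.8)
3. a = 4, b = 9, z = 95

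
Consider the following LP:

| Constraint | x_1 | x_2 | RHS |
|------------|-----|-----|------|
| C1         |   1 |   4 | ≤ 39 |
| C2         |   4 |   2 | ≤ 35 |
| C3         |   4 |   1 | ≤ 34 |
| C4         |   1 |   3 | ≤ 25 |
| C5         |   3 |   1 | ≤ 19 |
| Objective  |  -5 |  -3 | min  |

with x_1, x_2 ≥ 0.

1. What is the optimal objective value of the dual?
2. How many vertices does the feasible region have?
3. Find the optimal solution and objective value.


1. -41
2. 4
3. x_1 = 4, x_2 = 7, z = -41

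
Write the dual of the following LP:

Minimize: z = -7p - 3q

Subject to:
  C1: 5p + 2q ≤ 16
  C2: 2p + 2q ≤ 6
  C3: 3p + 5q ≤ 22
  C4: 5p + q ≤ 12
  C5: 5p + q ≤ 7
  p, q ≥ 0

Primal min cᵀx s.t. Ax ≤ b, x ≥ 0  →  Dual max −bᵀy s.t. Aᵀy ≥ −c, y ≥ 0.

Maximize: z = -16y1 - 6y2 - 22y3 - 12y4 - 7y5

Subject to:
  5y1 + 2y2 + 3y3 + 5y4 + 5y5 ≥ 7
  2y1 + 2y2 + 5y3 + y4 + y5 ≥ 3
  y1, y2, y3, y4, y5 ≥ 0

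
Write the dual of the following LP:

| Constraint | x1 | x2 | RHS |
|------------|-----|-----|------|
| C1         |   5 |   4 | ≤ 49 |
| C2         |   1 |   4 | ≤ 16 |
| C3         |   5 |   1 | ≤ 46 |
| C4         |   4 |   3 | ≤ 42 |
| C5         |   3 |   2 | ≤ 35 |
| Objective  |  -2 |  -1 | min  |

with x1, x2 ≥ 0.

Primal min cᵀx s.t. Ax ≤ b, x ≥ 0  →  Dual max −bᵀy s.t. Aᵀy ≥ −c, y ≥ 0.

Maximize: z = -49y1 - 16y2 - 46y3 - 42y4 - 35y5

Subject to:
  5y1 + y2 + 5y3 + 4y4 + 3y5 ≥ 2
  4y1 + 4y2 + y3 + 3y4 + 2y5 ≥ 1
  y1, y2, y3, y4, y5 ≥ 0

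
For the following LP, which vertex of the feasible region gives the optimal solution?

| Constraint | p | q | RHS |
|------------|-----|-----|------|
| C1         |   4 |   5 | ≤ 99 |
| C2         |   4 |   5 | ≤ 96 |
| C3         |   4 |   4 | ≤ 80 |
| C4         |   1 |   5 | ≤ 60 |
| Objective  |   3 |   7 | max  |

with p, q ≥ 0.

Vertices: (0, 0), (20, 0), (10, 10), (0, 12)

Evaluate the objective at each vertex of the feasible region:
  z(0, 0) = 0
  z(20, 0) = 60
  z(10, 10) = 100  ←
  z(0, 12) = 84
The maximum is at p = 10, q = 10.

(10, 10)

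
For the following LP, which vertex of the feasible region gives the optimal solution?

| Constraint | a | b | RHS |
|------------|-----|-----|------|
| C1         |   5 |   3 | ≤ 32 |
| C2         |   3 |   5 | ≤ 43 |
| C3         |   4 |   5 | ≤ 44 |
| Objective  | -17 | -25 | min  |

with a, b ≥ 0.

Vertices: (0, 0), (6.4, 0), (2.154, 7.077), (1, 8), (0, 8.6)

Evaluate the objective at each vertex of the feasible region:
  z(0, 0) = 0
  z(6.4, 0) = -108.8
  z(2.154, 7.077) = -213.5
  z(1, 8) = -217  ←
  z(0, 8.6) = -215
The minimum is at a = 1, b = 8.

(1, 8)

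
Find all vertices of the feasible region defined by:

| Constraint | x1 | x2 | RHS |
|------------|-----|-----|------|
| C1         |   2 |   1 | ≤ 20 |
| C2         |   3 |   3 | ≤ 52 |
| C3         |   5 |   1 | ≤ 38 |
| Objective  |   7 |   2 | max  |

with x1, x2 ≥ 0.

(0, 0), (7.6, 0), (6, 8), (2.667, 14.67), (0, 17.33)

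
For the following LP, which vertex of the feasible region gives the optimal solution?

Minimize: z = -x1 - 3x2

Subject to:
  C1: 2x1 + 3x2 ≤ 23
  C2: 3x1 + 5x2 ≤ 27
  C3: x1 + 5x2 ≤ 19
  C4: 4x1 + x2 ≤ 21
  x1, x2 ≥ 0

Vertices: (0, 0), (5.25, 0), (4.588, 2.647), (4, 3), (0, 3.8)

Evaluate the objective at each vertex of the feasible region:
  z(0, 0) = 0
  z(5.25, 0) = -5.25
  z(4.588, 2.647) = -12.53
  z(4, 3) = -13  ←
  z(0, 3.8) = -11.4
The minimum is at x1 = 4, x2 = 3.

(4, 3)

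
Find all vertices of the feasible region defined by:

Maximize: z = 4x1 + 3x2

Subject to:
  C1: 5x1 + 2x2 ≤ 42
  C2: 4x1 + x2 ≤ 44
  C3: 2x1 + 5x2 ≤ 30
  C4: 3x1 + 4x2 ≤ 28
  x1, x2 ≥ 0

(0, 0), (8.4, 0), (8, 1), (2.857, 4.857), (0, 6)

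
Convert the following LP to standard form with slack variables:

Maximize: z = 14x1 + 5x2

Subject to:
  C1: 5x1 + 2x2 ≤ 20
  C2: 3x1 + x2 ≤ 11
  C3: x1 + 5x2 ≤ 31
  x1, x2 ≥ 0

max z = 14x1 + 5x2

s.t.
  5x1 + 2x2 + s1 = 20
  3x1 + x2 + s2 = 11
  x1 + 5x2 + s3 = 31
  x1, x2, s1, s2, s3 ≥ 0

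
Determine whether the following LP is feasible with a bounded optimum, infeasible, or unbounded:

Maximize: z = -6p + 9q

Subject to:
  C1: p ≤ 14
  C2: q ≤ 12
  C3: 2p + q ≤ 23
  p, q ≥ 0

Feasible with a bounded optimal solution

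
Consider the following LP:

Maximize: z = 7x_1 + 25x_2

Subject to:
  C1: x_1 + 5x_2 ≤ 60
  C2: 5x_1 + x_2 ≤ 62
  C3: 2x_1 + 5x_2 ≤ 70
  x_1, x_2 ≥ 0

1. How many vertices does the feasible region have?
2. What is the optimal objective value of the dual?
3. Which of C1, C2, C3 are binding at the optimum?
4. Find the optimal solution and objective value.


1. 5
2. 320
3. C1, C3
4. x_1 = 10, x_2 = 10, z = 320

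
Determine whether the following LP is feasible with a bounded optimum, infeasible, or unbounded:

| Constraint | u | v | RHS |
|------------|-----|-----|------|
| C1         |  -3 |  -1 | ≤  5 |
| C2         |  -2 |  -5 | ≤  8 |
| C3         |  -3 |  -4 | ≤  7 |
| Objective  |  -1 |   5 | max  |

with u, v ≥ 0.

Unbounded (objective can increase without bound)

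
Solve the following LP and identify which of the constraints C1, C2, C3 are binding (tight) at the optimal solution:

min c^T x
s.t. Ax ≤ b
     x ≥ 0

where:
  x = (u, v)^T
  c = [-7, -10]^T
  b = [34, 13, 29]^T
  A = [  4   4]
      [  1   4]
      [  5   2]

At u = 5, v = 2, compute slack b - a·x for each constraint:
  C1: 34 − 28 = 6  (slack)
  C2: 13 − 13 = 0  (binding)
  C3: 29 − 29 = 0  (binding)

Optimal: u = 5, v = 2
Binding: C2, C3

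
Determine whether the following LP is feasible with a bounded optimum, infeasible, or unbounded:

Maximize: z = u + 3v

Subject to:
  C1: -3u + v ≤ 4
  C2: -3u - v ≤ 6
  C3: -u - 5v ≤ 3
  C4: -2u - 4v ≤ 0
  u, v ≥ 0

Unbounded (objective can increase without bound)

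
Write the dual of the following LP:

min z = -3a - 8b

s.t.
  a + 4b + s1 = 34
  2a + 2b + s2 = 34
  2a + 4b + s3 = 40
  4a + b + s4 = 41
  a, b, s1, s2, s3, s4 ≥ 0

Primal min cᵀx s.t. Ax ≤ b, x ≥ 0  →  Dual max −bᵀy s.t. Aᵀy ≥ −c, y ≥ 0.

Maximize: z = -34y1 - 34y2 - 40y3 - 41y4

Subject to:
  y1 + 2y2 + 2y3 + 4y4 ≥ 3
  4y1 + 2y2 + 4y3 + y4 ≥ 8
  y1, y2, y3, y4 ≥ 0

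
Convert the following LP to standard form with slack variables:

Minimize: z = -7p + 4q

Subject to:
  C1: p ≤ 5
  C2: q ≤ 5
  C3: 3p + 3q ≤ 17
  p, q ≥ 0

min z = -7p + 4q

s.t.
  p + s1 = 5
  q + s2 = 5
  3p + 3q + s3 = 17
  p, q, s1, s2, s3 ≥ 0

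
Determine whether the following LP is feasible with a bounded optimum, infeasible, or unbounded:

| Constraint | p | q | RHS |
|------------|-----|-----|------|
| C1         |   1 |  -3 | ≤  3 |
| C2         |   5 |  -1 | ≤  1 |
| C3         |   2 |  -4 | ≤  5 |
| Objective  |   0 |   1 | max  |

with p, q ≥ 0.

Unbounded (objective can increase without bound)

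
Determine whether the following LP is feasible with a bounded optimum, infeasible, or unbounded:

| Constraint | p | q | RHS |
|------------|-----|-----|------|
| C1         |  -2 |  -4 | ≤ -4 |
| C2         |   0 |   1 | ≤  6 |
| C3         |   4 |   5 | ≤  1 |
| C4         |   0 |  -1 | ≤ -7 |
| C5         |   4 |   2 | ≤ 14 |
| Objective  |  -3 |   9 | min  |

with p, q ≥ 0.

Infeasible (no feasible solution exists)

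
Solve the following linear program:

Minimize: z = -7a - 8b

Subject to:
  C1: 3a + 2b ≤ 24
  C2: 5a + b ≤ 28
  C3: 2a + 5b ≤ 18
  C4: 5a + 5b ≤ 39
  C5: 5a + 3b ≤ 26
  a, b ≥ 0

Evaluate the objective at each vertex of the feasible region:
  z(0, 0) = 0
  z(5.2, 0) = -36.4
  z(4, 2) = -44  ←
  z(0, 3.6) = -28.8
The minimum is at a = 4, b = 2.

a = 4, b = 2, z = -44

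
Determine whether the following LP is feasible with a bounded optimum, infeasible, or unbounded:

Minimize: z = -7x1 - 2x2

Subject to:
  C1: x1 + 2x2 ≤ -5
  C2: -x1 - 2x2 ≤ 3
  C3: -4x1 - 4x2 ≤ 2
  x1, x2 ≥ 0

Infeasible (no feasible solution exists)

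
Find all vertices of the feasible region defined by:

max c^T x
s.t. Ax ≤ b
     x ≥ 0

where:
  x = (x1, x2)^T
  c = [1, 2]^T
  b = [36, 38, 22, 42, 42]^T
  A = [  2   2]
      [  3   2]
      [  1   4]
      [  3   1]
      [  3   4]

(0, 0), (12.67, 0), (11.33, 2), (10, 3), (0, 5.5)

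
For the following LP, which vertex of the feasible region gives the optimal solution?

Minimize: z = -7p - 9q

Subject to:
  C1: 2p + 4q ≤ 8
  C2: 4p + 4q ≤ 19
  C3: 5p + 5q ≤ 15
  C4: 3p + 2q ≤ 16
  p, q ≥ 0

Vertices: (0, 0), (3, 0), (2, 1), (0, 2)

Evaluate the objective at each vertex of the feasible region:
  z(0, 0) = 0
  z(3, 0) = -21
  z(2, 1) = -23  ←
  z(0, 2) = -18
The minimum is at p = 2, q = 1.

(2, 1)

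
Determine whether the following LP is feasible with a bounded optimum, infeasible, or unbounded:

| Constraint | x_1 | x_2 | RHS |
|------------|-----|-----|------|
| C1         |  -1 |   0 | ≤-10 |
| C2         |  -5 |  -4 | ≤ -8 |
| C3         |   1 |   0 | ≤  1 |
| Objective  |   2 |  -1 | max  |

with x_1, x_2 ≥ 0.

Infeasible (no feasible solution exists)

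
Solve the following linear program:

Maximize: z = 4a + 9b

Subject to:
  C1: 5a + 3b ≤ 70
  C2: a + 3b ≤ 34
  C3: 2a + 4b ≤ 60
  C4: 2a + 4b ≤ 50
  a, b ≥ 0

Evaluate the objective at each vertex of the feasible region:
  z(0, 0) = 0
  z(14, 0) = 56
  z(9.286, 7.857) = 107.9
  z(7, 9) = 109  ←
  z(0, 11.33) = 102
The maximum is at a = 7, b = 9.

a = 7, b = 9, z = 109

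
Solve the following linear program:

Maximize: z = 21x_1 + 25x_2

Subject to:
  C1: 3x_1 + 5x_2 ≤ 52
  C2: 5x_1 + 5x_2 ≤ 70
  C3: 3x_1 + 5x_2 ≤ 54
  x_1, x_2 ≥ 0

Evaluate the objective at each vertex of the feasible region:
  z(0, 0) = 0
  z(14, 0) = 294
  z(9, 5) = 314  ←
  z(0, 10.4) = 260
The maximum is at x_1 = 9, x_2 = 5.

x_1 = 9, x_2 = 5, z = 314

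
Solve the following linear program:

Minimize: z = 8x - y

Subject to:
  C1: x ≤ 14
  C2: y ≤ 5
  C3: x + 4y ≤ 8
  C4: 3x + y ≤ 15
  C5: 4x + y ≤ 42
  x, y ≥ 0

Evaluate the objective at each vertex of the feasible region:
  z(0, 0) = 0
  z(5, 0) = 40
  z(4.727, 0.8182) = 37
  z(0, 2) = -2  ←
The minimum is at x = 0, y = 2.

x = 0, y = 2, z = -2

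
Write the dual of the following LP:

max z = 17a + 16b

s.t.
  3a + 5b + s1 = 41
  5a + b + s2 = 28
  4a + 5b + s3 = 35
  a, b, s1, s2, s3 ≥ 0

Primal max cᵀx s.t. Ax ≤ b, x ≥ 0  →  Dual min bᵀy s.t. Aᵀy ≥ c, y ≥ 0.

Minimize: z = 41y1 + 28y2 + 35y3

Subject to:
  3y1 + 5y2 + 4y3 ≥ 17
  5y1 + y2 + 5y3 ≥ 16
  y1, y2, y3 ≥ 0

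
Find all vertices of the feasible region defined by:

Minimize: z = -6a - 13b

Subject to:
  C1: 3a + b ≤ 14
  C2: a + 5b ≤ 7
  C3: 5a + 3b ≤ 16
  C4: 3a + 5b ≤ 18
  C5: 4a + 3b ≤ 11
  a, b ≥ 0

(0, 0), (2.75, 0), (2, 1), (0, 1.4)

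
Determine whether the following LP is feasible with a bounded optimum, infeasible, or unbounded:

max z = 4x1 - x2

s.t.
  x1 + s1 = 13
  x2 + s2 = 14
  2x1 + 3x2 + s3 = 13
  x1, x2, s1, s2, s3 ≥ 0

Feasible with a bounded optimal solution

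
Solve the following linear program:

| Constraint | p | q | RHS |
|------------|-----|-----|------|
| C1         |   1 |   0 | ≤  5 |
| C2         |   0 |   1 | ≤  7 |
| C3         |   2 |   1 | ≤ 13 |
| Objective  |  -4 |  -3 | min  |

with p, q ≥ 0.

Evaluate the objective at each vertex of the feasible region:
  z(0, 0) = 0
  z(5, 0) = -20
  z(5, 3) = -29
  z(3, 7) = -33  ←
  z(0, 7) = -21
The minimum is at p = 3, q = 7.

p = 3, q = 7, z = -33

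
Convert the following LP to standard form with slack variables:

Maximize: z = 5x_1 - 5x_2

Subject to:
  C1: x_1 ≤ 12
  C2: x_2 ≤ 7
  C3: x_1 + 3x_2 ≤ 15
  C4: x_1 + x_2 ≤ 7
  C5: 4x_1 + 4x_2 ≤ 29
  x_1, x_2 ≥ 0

max z = 5x_1 - 5x_2

s.t.
  x_1 + s1 = 12
  x_2 + s2 = 7
  x_1 + 3x_2 + s3 = 15
  x_1 + x_2 + s4 = 7
  4x_1 + 4x_2 + s5 = 29
  x_1, x_2, s1, s2, s3, s4, s5 ≥ 0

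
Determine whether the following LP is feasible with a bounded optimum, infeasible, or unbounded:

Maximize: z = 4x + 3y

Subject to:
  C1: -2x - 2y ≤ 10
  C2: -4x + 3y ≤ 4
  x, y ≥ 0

Unbounded (objective can increase without bound)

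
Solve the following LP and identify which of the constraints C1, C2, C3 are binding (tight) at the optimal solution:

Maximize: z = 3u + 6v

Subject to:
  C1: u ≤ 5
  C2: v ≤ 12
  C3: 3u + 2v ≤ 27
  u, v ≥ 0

At u = 1, v = 12, compute slack b - a·x for each constraint:
  C1: 5 − 1 = 4  (slack)
  C2: 12 − 12 = 0  (binding)
  C3: 27 − 27 = 0  (binding)

Optimal: u = 1, v = 12
Binding: C2, C3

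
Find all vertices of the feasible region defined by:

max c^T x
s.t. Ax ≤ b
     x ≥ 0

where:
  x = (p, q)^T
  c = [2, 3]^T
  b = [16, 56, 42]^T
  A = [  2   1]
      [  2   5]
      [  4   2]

(0, 0), (8, 0), (3, 10), (0, 11.2)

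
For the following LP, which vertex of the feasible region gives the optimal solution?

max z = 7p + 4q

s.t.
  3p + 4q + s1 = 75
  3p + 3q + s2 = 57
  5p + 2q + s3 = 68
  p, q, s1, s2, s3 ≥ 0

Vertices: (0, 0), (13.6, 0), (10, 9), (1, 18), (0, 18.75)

Evaluate the objective at each vertex of the feasible region:
  z(0, 0) = 0
  z(13.6, 0) = 95.2
  z(10, 9) = 106  ←
  z(1, 18) = 79
  z(0, 18.75) = 75
The maximum is at p = 10, q = 9.

(10, 9)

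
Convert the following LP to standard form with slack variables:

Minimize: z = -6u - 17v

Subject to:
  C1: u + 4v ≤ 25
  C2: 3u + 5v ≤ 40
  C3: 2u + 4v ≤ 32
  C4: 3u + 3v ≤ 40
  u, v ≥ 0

min z = -6u - 17v

s.t.
  u + 4v + s1 = 25
  3u + 5v + s2 = 40
  2u + 4v + s3 = 32
  3u + 3v + s4 = 40
  u, v, s1, s2, s3, s4 ≥ 0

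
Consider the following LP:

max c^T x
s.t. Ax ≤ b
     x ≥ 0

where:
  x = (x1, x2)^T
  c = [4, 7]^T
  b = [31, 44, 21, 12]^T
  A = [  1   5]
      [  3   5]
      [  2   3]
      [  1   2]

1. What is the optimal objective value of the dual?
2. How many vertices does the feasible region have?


1. 45
2. 4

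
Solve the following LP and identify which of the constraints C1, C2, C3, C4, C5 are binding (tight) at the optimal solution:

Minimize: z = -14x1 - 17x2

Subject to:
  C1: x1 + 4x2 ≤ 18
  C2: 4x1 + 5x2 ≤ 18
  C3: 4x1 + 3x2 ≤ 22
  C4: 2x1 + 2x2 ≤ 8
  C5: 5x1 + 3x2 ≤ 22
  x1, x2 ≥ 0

At x1 = 2, x2 = 2, compute slack b - a·x for each constraint:
  C1: 18 − 10 = 8  (slack)
  C2: 18 − 18 = 0  (binding)
  C3: 22 − 14 = 8  (slack)
  C4: 8 − 8 = 0  (binding)
  C5: 22 − 16 = 6  (slack)

Optimal: x1 = 2, x2 = 2
Binding: C2, C4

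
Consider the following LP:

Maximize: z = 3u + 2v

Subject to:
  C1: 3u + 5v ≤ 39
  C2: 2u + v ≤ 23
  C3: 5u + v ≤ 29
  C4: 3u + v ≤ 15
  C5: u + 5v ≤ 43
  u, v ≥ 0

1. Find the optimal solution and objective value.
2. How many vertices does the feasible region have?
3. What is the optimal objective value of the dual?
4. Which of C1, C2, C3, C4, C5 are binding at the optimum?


1. u = 3, v = 6, z = 21
2. 4
3. 21
4. C1, C4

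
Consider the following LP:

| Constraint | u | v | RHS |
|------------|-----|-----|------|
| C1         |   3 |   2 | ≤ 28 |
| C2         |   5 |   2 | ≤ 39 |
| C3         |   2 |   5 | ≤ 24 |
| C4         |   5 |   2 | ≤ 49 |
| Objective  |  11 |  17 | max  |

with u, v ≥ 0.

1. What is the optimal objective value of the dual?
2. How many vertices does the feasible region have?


1. 111
2. 4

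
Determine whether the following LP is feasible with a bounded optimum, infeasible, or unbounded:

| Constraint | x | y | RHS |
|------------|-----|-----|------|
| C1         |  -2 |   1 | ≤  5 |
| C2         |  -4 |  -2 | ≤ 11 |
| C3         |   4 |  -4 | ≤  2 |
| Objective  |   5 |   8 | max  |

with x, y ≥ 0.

Unbounded (objective can increase without bound)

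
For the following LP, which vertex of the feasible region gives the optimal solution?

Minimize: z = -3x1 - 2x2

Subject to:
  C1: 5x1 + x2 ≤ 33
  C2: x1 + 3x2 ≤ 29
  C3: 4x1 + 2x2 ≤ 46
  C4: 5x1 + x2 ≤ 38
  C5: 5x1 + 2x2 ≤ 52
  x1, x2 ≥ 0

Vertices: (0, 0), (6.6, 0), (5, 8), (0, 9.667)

Evaluate the objective at each vertex of the feasible region:
  z(0, 0) = 0
  z(6.6, 0) = -19.8
  z(5, 8) = -31  ←
  z(0, 9.667) = -19.33
The minimum is at x1 = 5, x2 = 8.

(5, 8)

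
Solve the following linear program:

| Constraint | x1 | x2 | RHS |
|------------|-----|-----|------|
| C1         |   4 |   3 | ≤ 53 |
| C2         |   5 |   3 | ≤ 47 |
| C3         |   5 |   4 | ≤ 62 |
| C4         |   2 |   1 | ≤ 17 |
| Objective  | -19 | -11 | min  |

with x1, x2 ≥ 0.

Evaluate the objective at each vertex of the feasible region:
  z(0, 0) = 0
  z(8.5, 0) = -161.5
  z(4, 9) = -175  ←
  z(0.4, 15) = -172.6
  z(0, 15.5) = -170.5
The minimum is at x1 = 4, x2 = 9.

x1 = 4, x2 = 9, z = -175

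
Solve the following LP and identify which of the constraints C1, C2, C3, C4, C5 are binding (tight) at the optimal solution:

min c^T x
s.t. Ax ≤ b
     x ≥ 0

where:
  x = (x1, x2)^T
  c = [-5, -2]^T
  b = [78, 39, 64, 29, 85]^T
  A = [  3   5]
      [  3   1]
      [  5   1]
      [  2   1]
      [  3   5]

At x1 = 10, x2 = 9, compute slack b - a·x for each constraint:
  C1: 78 − 75 = 3  (slack)
  C2: 39 − 39 = 0  (binding)
  C3: 64 − 59 = 5  (slack)
  C4: 29 − 29 = 0  (binding)
  C5: 85 − 75 = 10  (slack)

Optimal: x1 = 10, x2 = 9
Binding: C2, C4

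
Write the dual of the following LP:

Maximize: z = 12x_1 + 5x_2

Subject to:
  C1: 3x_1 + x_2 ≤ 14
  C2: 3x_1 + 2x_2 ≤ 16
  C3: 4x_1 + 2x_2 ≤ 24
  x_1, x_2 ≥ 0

Primal max cᵀx s.t. Ax ≤ b, x ≥ 0  →  Dual min bᵀy s.t. Aᵀy ≥ c, y ≥ 0.

Minimize: z = 14y1 + 16y2 + 24y3

Subject to:
  3y1 + 3y2 + 4y3 ≥ 12
  y1 + 2y2 + 2y3 ≥ 5
  y1, y2, y3 ≥ 0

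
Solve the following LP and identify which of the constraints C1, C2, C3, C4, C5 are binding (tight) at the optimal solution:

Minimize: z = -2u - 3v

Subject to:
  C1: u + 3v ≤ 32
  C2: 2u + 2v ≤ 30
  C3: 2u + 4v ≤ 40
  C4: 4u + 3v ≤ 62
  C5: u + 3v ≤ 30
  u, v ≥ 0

At u = 10, v = 5, compute slack b - a·x for each constraint:
  C1: 32 − 25 = 7  (slack)
  C2: 30 − 30 = 0  (binding)
  C3: 40 − 40 = 0  (binding)
  C4: 62 − 55 = 7  (slack)
  C5: 30 − 25 = 5  (slack)

Optimal: u = 10, v = 5
Binding: C2, C3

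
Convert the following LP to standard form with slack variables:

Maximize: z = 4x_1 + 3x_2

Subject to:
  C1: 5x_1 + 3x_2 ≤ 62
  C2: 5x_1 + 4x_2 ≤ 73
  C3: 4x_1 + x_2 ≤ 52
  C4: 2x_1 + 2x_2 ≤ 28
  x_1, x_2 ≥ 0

max z = 4x_1 + 3x_2

s.t.
  5x_1 + 3x_2 + s1 = 62
  5x_1 + 4x_2 + s2 = 73
  4x_1 + x_2 + s3 = 52
  2x_1 + 2x_2 + s4 = 28
  x_1, x_2, s1, s2, s3, s4 ≥ 0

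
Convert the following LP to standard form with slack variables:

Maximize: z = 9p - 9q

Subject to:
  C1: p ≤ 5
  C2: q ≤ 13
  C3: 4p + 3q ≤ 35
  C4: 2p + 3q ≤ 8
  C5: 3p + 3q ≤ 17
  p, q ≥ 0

max z = 9p - 9q

s.t.
  p + s1 = 5
  q + s2 = 13
  4p + 3q + s3 = 35
  2p + 3q + s4 = 8
  3p + 3q + s5 = 17
  p, q, s1, s2, s3, s4, s5 ≥ 0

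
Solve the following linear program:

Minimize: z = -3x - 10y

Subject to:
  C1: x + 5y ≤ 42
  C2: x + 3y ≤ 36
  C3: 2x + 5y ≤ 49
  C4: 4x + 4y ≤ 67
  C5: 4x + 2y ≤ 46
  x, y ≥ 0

Evaluate the objective at each vertex of the feasible region:
  z(0, 0) = 0
  z(11.5, 0) = -34.5
  z(8.25, 6.5) = -89.75
  z(7, 7) = -91  ←
  z(0, 8.4) = -84
The minimum is at x = 7, y = 7.

x = 7, y = 7, z = -91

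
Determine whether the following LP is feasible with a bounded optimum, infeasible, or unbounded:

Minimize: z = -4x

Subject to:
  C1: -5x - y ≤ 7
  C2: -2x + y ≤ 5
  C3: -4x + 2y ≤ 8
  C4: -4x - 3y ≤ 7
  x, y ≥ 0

Unbounded (objective can decrease without bound)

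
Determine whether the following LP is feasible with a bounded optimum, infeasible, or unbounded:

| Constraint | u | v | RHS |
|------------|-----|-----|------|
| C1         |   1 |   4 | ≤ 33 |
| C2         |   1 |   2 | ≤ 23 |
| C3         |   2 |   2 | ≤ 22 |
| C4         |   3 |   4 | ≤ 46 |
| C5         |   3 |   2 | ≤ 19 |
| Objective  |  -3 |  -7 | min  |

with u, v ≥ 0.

Feasible with a bounded optimal solution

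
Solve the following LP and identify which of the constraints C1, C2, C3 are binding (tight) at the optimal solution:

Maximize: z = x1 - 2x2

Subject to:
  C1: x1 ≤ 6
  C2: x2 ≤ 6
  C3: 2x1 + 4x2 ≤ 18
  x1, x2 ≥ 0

At x1 = 6, x2 = 0, compute slack b - a·x for each constraint:
  C1: 6 − 6 = 0  (binding)
  C2: 6 − 0 = 6  (slack)
  C3: 18 − 12 = 6  (slack)

Optimal: x1 = 6, x2 = 0
Binding: C1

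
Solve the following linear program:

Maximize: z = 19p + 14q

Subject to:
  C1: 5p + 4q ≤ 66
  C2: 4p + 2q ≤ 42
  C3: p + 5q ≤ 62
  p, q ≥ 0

Evaluate the objective at each vertex of the feasible region:
  z(0, 0) = 0
  z(10.5, 0) = 199.5
  z(6, 9) = 240  ←
  z(3.905, 11.62) = 236.9
  z(0, 12.4) = 173.6
The maximum is at p = 6, q = 9.

p = 6, q = 9, z = 240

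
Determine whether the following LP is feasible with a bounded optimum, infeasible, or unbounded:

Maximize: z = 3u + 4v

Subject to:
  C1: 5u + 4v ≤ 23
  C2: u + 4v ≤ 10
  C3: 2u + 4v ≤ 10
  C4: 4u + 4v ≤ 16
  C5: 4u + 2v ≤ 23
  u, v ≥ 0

Feasible with a bounded optimal solution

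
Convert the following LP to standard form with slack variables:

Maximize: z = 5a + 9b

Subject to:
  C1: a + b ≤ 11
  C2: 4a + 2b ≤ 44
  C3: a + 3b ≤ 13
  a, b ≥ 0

max z = 5a + 9b

s.t.
  a + b + s1 = 11
  4a + 2b + s2 = 44
  a + 3b + s3 = 13
  a, b, s1, s2, s3 ≥ 0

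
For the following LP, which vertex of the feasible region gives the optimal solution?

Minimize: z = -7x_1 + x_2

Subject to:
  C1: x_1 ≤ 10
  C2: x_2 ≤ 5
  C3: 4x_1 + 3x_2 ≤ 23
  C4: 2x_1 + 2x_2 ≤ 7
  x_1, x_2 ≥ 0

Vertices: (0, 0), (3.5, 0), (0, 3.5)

Evaluate the objective at each vertex of the feasible region:
  z(0, 0) = 0
  z(3.5, 0) = -24.5  ←
  z(0, 3.5) = 3.5
The minimum is at x_1 = 3.5, x_2 = 0.

(3.5, 0)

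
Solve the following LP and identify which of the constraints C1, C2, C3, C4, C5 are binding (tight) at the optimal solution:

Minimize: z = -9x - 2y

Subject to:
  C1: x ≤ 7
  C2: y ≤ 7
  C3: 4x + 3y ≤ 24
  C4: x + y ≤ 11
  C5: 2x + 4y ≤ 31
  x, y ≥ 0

At x = 6, y = 0, compute slack b - a·x for each constraint:
  C1: 7 − 6 = 1  (slack)
  C2: 7 − 0 = 7  (slack)
  C3: 24 − 24 = 0  (binding)
  C4: 11 − 6 = 5  (slack)
  C5: 31 − 12 = 19  (slack)

Optimal: x = 6, y = 0
Binding: C3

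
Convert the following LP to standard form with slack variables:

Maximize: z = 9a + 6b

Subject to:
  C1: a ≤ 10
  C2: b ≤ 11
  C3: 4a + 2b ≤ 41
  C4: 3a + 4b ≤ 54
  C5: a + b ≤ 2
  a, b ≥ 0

max z = 9a + 6b

s.t.
  a + s1 = 10
  b + s2 = 11
  4a + 2b + s3 = 41
  3a + 4b + s4 = 54
  a + b + s5 = 2
  a, b, s1, s2, s3, s4, s5 ≥ 0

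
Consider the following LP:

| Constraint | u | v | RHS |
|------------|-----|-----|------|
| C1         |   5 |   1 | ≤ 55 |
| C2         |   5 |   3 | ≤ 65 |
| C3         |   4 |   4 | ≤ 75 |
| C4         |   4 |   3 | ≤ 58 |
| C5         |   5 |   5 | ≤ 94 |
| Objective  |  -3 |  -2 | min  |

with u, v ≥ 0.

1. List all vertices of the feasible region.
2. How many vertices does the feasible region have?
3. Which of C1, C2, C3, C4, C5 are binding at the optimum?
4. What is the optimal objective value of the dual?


1. (0, 0), (11, 0), (10, 5), (7, 10), (1.75, 17), (0, 18.75)
2. 6
3. C2, C4
4. -41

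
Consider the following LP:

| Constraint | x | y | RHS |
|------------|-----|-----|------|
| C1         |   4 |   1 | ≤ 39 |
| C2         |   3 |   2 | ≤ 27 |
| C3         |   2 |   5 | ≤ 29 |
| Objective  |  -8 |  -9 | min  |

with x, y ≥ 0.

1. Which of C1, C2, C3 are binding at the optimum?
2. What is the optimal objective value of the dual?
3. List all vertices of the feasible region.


1. C2, C3
2. -83
3. (0, 0), (9, 0), (7, 3), (0, 5.8)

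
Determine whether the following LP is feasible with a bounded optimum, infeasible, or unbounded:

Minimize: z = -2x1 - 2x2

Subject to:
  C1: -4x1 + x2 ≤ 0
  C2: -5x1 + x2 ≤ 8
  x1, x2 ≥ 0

Unbounded (objective can decrease without bound)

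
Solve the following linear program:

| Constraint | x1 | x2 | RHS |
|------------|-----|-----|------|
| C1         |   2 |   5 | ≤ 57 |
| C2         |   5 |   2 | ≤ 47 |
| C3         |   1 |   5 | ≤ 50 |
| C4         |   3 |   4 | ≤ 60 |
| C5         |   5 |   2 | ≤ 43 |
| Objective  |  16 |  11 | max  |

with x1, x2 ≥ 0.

Evaluate the objective at each vertex of the feasible region:
  z(0, 0) = 0
  z(8.6, 0) = 137.6
  z(5, 9) = 179  ←
  z(0, 10) = 110
The maximum is at x1 = 5, x2 = 9.

x1 = 5, x2 = 9, z = 179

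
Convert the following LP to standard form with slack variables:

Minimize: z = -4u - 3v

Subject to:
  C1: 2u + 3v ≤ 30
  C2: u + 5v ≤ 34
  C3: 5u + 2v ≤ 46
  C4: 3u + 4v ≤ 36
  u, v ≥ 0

min z = -4u - 3v

s.t.
  2u + 3v + s1 = 30
  u + 5v + s2 = 34
  5u + 2v + s3 = 46
  3u + 4v + s4 = 36
  u, v, s1, s2, s3, s4 ≥ 0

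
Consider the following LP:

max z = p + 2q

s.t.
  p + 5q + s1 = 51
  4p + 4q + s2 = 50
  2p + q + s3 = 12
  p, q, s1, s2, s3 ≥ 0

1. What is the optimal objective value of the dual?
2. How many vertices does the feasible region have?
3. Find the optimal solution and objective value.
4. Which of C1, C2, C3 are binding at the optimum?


1. 21
2. 4
3. p = 1, q = 10, z = 21
4. C1, C3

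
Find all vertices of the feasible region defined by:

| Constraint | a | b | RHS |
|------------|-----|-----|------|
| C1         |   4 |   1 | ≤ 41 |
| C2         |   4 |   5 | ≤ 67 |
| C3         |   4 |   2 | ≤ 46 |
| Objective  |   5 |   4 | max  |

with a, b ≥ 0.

(0, 0), (10.25, 0), (9, 5), (8, 7), (0, 13.4)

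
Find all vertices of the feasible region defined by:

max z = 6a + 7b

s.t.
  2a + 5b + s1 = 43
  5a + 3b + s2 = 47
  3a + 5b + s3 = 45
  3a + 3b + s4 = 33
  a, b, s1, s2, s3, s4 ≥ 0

(0, 0), (9.4, 0), (7, 4), (5, 6), (2, 7.8), (0, 8.6)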